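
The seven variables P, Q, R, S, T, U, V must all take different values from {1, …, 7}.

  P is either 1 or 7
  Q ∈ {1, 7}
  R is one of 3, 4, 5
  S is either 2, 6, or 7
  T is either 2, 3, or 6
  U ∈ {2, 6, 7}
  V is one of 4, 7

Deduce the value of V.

4

The 7 variables draw from only 7 values {1, 2, 3, 4, 5, 6, 7}, so each is used; only R can be 5, hence R = 5.
The 6 still-open variables draw from only 6 values {1, 2, 3, 4, 6, 7}, so each is used; only T can be 3, hence T = 3.
The 5 still-open variables draw from only 5 values {1, 2, 4, 6, 7}, so each is used; only V can be 4, hence V = 4.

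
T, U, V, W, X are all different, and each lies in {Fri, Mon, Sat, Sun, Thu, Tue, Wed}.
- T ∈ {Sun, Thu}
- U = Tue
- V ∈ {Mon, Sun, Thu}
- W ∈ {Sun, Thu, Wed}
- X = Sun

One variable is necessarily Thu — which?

U's domain is down to {Tue}, so U = Tue.
X has just one choice, so X = Sun. So T, V, W can't be Sun.
So Thu goes to T.

T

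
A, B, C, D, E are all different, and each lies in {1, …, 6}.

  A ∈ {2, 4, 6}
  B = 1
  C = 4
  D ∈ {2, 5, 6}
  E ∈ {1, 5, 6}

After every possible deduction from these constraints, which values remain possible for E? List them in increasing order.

B's domain is down to {1}, so B = 1. Eliminate 1 elsewhere: E.
C must be 4 (only option left). Strike 4 from A.
No further eliminations apply; E can still be any of 5, 6.

5, 6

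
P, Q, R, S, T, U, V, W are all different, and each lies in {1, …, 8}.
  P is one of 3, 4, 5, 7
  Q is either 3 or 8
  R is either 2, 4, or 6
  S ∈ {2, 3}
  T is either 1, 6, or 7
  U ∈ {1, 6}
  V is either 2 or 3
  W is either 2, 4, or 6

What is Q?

8

The 8 variables together cover exactly {1, 2, 3, 4, 5, 6, 7, 8} — 8 values for 8 variables — and 5 appears only in P's list, so P = 5.
The 7 still-open variables together cover exactly {1, 2, 3, 4, 6, 7, 8} — 7 values for 7 variables — and 7 appears only in T's list, so T = 7.
The 6 still-open variables together cover exactly {1, 2, 3, 4, 6, 8} — 6 values for 6 variables — and 1 appears only in U's list, so U = 1.
The 5 still-open variables together cover exactly {2, 3, 4, 6, 8} — 5 values for 5 variables — and 8 appears only in Q's list, so Q = 8.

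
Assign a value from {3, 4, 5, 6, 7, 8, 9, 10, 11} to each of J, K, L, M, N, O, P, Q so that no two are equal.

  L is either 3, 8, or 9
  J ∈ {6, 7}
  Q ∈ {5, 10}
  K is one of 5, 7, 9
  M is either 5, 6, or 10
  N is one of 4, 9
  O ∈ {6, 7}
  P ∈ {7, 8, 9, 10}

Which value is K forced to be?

9

The 8 variables together cover exactly {3, 4, 5, 6, 7, 8, 9, 10} — 8 values for 8 variables — and 3 appears only in L's list, so L = 3.
Among the 7 still-open variables, 4 fits only N (and all 7 values in {4, 5, 6, 7, 8, 9, 10} must be used), so N = 4.
Among the 6 still-open variables, 8 fits only P (and all 6 values in {5, 6, 7, 8, 9, 10} must be used), so P = 8.
Among the 5 still-open variables, 9 fits only K (and all 5 values in {5, 6, 7, 9, 10} must be used), so K = 9.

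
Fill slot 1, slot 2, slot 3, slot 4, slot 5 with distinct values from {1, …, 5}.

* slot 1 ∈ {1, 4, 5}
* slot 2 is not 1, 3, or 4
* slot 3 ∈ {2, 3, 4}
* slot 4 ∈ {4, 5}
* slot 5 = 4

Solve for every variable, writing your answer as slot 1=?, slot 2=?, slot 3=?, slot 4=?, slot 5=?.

slot 1=1, slot 2=2, slot 3=3, slot 4=5, slot 5=4

slot 5's domain is down to {4}, so slot 5 = 4. Remove 4 from slot 1, slot 3, slot 4.
slot 4 has just one choice, so slot 4 = 5. So slot 1, slot 2 can't be 5.
slot 1 must be 1 (only option left).
That leaves slot 2 = 2. Strike 2 from slot 3.
slot 3 must be 3 (only option left).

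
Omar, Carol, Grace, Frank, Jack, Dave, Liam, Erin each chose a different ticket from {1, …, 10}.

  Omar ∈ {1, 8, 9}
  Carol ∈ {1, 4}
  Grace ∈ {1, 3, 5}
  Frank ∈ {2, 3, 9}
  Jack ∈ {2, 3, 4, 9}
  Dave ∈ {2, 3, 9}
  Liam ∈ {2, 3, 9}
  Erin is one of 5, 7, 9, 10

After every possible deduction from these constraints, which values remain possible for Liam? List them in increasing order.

2, 3, 9

Frank, Dave, Liam between them cover only {2, 3, 9} — a naked triple. Remove those values from Omar, Grace, Jack, Erin.
Jack's domain is down to {4}, so Jack = 4. Remove 4 from Carol.
That leaves Carol = 1. So Omar, Grace can't be 1.
Grace's domain is down to {5}, so Grace = 5. So Erin can't be 5.
Omar's domain is down to {8}, so Omar = 8.
No further eliminations apply; Liam can still be any of 2, 3, 9.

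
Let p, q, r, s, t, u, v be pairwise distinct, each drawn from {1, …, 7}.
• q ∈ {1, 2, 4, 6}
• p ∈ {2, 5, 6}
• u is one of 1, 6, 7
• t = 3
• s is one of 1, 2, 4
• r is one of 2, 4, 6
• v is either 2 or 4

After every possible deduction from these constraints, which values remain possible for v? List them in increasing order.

t must be 3 (only option left).
The 6 still-open variables draw from only 6 values {1, 2, 4, 5, 6, 7}, so each is used; only p can be 5, hence p = 5.
The 5 still-open variables draw from only 5 values {1, 2, 4, 6, 7}, so each is used; only u can be 7, hence u = 7.
No further eliminations apply; v can still be any of 2, 4.

2, 4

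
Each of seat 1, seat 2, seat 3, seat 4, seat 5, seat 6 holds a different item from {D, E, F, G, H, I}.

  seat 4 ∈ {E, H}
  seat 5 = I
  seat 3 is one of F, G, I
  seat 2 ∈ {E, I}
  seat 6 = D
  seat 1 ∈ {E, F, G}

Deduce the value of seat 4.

H

seat 5 has just one choice, so seat 5 = I. Remove I from seat 2, seat 3.
seat 6's domain is down to {D}, so seat 6 = D.
That leaves seat 2 = E. Eliminate E elsewhere: seat 1, seat 4.
So seat 4 = H.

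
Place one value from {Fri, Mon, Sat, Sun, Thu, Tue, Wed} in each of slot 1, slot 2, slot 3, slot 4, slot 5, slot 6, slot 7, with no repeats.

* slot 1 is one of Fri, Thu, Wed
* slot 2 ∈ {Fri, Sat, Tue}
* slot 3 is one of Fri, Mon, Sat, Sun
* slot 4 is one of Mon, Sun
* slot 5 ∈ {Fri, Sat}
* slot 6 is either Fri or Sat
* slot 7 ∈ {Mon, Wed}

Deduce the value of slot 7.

Wed

Among the 7 variables, Thu fits only slot 1 (and all 7 values in {Fri, Mon, Sat, Sun, Thu, Tue, Wed} must be used), so slot 1 = Thu.
The 6 still-open variables together cover exactly {Fri, Mon, Sat, Sun, Tue, Wed} — 6 values for 6 variables — and Tue appears only in slot 2's list, so slot 2 = Tue.
The 5 still-open variables draw from only 5 values {Fri, Mon, Sat, Sun, Wed}, so each is used; only slot 7 can be Wed, hence slot 7 = Wed.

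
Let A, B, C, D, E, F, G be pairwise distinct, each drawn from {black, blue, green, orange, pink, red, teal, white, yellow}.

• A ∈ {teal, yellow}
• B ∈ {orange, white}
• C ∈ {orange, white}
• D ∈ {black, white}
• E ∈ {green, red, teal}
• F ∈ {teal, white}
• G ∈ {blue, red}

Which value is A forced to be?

yellow

The 2 variables B and C are confined to {orange, white}, which locks those values in; drop them from D, F.
D's domain is down to {black}, so D = black.
F must be teal (only option left). Remove teal from A, E.
So A = yellow.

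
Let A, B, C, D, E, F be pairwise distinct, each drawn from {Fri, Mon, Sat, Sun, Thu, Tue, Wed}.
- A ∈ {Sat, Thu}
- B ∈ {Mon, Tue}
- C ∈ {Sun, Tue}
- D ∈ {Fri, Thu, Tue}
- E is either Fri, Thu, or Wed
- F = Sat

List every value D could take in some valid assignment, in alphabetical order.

F must be Sat (only option left). Remove Sat from A.
That leaves A = Thu. So D, E can't be Thu.
No further eliminations apply; D can still be any of Fri, Tue.

Fri, Tue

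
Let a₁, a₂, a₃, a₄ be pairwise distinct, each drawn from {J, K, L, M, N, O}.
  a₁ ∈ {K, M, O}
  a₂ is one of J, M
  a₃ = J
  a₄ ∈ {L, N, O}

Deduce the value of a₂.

M

a₃ has just one choice, so a₃ = J. Eliminate J elsewhere: a₂.
So a₂ = M.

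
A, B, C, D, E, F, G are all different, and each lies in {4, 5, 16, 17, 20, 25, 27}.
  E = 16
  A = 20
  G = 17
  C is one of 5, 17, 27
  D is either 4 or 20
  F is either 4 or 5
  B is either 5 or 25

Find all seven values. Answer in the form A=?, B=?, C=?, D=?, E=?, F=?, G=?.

A=20, B=25, C=27, D=4, E=16, F=5, G=17

A has just one choice, so A = 20. Eliminate 20 elsewhere: D.
D must be 4 (only option left). Eliminate 4 elsewhere: F.
E must be 16 (only option left).
F's domain is down to {5}, so F = 5. So B, C can't be 5.
G has just one choice, so G = 17. Strike 17 from C.
B's domain is down to {25}, so B = 25.
C's domain is down to {27}, so C = 27.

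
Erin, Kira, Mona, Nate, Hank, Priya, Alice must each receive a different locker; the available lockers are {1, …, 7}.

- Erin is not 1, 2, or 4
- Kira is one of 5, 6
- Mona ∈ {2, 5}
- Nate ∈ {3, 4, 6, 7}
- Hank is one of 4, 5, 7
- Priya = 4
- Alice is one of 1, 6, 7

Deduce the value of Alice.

1

Priya's domain is down to {4}, so Priya = 4. So Nate, Hank can't be 4.
The 6 still-open variables together cover exactly {1, 2, 3, 5, 6, 7} — 6 values for 6 variables — and 1 appears only in Alice's list, so Alice = 1.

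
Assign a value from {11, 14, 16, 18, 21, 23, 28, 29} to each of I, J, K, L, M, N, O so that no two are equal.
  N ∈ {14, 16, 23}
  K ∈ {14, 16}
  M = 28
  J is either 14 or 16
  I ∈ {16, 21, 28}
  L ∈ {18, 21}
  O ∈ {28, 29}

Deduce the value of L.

18

M must be 28 (only option left). So I, O can't be 28.
O must be 29 (only option left).
Among the 5 still-open variables, 18 fits only L (and all 5 values in {14, 16, 18, 21, 23} must be used), so L = 18.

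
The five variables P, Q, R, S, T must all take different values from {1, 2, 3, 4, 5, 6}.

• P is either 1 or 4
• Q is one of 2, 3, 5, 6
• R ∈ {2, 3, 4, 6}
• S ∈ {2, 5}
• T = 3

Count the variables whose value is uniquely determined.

T's domain is down to {3}, so T = 3. Remove 3 from Q, R.
Determined: T=3. The other variables each still have more than one consistent value. That makes 1.

1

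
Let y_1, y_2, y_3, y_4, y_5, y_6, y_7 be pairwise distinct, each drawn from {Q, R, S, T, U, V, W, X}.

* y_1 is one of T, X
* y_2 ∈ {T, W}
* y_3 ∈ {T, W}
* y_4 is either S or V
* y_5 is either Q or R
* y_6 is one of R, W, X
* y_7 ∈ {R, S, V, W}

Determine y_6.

R

The 7 variables draw from only 7 values {Q, R, S, T, V, W, X}, so each is used; only y_5 can be Q, hence y_5 = Q.
y_2 and y_3 between them cover only {T, W} — a naked pair. Remove those values from y_1, y_6, y_7.
y_1's domain is down to {X}, so y_1 = X. Strike X from y_6.
So y_6 = R.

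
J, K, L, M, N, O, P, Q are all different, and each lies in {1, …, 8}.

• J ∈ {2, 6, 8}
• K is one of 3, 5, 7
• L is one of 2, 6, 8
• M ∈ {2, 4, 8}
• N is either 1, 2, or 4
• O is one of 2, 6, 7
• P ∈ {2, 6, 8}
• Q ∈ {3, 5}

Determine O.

Among the 8 variables, 1 fits only N (and all 8 values in {1, 2, 3, 4, 5, 6, 7, 8} must be used), so N = 1.
The 7 still-open variables draw from only 7 values {2, 3, 4, 5, 6, 7, 8}, so each is used; only M can be 4, hence M = 4.
J, L, P share exactly the 3 values {2, 6, 8}; by pigeonhole those values go to them, so strike 2, 6, 8 from O.
So O = 7.

7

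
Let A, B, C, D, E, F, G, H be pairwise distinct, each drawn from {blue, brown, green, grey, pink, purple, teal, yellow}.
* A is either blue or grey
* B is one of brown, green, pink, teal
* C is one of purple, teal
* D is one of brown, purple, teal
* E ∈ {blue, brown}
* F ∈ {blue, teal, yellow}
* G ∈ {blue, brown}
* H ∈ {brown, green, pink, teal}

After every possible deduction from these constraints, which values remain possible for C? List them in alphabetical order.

purple, teal

The 8 variables draw from only 8 values {blue, brown, green, grey, pink, purple, teal, yellow}, so each is used; only A can be grey, hence A = grey.
Among the 7 still-open variables, yellow fits only F (and all 7 values in {blue, brown, green, pink, purple, teal, yellow} must be used), so F = yellow.
The 2 variables E and G are confined to {blue, brown}, which locks those values in; drop them from B, D, H.
The 2 variables C and D are confined to {purple, teal}, which locks those values in; drop them from B, H.
No further eliminations apply; C can still be any of purple, teal.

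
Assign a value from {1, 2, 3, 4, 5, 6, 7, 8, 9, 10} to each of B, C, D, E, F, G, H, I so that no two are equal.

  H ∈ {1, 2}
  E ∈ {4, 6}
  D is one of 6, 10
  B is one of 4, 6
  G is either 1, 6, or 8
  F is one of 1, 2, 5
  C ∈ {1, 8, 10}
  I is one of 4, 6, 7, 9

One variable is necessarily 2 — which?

B and E between them cover only {4, 6} — a naked pair. Remove those values from D, G, I.
D has just one choice, so D = 10. Remove 10 from C.
The 2 variables C and G are confined to {1, 8}, which locks those values in; drop them from F, H.
So 2 goes to H.

H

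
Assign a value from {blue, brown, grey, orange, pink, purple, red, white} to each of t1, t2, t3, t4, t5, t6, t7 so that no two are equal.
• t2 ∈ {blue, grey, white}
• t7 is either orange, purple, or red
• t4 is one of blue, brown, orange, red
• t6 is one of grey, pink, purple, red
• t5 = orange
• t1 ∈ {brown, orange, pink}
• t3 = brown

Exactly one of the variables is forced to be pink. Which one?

t3 must be brown (only option left). Remove brown from t1, t4.
t5 has just one choice, so t5 = orange. Remove orange from t1, t4, t7.
So pink goes to t1.

t1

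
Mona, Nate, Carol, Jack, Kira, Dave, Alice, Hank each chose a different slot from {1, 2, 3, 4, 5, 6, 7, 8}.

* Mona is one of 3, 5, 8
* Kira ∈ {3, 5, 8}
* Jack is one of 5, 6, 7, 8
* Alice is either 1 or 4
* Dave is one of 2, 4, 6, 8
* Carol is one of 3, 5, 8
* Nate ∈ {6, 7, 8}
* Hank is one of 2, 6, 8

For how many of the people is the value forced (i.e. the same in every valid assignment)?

The 8 variables draw from only 8 values {1, 2, 3, 4, 5, 6, 7, 8}, so each is used; only Alice can be 1, hence Alice = 1.
The 7 still-open variables together cover exactly {2, 3, 4, 5, 6, 7, 8} — 7 values for 7 variables — and 4 appears only in Dave's list, so Dave = 4.
The 6 still-open variables draw from only 6 values {2, 3, 5, 6, 7, 8}, so each is used; only Hank can be 2, hence Hank = 2.
Mona, Carol, Kira share exactly the 3 values {3, 5, 8}; by pigeonhole those values go to them, so strike 3, 5, 8 from Nate, Jack.
Determined: Dave=4, Alice=1, Hank=2. The other people each still have more than one consistent value. That makes 3.

3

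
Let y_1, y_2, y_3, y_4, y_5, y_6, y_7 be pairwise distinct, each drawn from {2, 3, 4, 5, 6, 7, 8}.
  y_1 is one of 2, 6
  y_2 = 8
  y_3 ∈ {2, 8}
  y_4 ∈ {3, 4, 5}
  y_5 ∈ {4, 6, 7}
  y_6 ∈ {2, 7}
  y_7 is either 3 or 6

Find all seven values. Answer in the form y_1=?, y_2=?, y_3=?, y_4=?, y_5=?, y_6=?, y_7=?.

y_2 must be 8 (only option left). Eliminate 8 elsewhere: y_3.
That leaves y_3 = 2. So y_1, y_6 can't be 2.
That leaves y_6 = 7. So y_5 can't be 7.
y_1 must be 6 (only option left). Remove 6 from y_5, y_7.
y_5 must be 4 (only option left). Remove 4 from y_4.
That leaves y_7 = 3. Eliminate 3 elsewhere: y_4.
y_4 has just one choice, so y_4 = 5.

y_1=6, y_2=8, y_3=2, y_4=5, y_5=4, y_6=7, y_7=3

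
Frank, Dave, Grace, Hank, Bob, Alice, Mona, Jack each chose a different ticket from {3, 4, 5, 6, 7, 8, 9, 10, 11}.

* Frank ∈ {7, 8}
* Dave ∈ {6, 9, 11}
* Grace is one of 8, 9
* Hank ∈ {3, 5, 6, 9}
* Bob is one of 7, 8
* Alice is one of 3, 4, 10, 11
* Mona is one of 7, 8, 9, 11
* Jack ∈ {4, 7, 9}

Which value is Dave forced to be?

6

The 2 variables Frank and Bob are confined to {7, 8}, which locks those values in; drop them from Grace, Mona, Jack.
That leaves Grace = 9. So Dave, Hank, Mona, Jack can't be 9.
Mona has just one choice, so Mona = 11. Remove 11 from Dave, Alice.
So Dave = 6.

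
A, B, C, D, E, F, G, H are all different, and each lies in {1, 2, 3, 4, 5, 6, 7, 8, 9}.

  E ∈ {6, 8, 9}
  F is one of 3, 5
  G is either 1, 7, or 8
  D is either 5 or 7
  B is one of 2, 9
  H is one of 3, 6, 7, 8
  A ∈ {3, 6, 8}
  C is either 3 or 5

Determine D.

The 8 variables together cover exactly {1, 2, 3, 5, 6, 7, 8, 9} — 8 values for 8 variables — and 1 appears only in G's list, so G = 1.
The 7 still-open variables together cover exactly {2, 3, 5, 6, 7, 8, 9} — 7 values for 7 variables — and 2 appears only in B's list, so B = 2.
The 6 still-open variables draw from only 6 values {3, 5, 6, 7, 8, 9}, so each is used; only E can be 9, hence E = 9.
The 2 variables C and F are confined to {3, 5}, which locks those values in; drop them from A, D, H.
So D = 7.

7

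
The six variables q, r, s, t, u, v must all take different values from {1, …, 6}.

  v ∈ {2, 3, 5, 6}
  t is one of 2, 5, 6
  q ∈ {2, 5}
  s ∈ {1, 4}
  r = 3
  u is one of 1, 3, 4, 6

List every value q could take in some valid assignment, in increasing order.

r's domain is down to {3}, so r = 3. Strike 3 from u, v.
The 3 variables q, t, v are confined to {2, 5, 6}, which locks those values in; drop them from u.
No further eliminations apply; q can still be any of 2, 5.

2, 5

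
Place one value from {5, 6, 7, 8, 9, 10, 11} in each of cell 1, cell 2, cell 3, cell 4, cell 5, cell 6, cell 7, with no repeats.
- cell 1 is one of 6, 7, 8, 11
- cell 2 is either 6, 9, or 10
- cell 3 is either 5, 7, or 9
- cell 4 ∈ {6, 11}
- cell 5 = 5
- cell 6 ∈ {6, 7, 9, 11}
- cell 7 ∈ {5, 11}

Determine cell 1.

8

cell 5 has just one choice, so cell 5 = 5. So cell 3, cell 7 can't be 5.
cell 7's domain is down to {11}, so cell 7 = 11. So cell 1, cell 4, cell 6 can't be 11.
cell 4's domain is down to {6}, so cell 4 = 6. So cell 1, cell 2, cell 6 can't be 6.
The 4 still-open variables together cover exactly {7, 8, 9, 10} — 4 values for 4 variables — and 8 appears only in cell 1's list, so cell 1 = 8.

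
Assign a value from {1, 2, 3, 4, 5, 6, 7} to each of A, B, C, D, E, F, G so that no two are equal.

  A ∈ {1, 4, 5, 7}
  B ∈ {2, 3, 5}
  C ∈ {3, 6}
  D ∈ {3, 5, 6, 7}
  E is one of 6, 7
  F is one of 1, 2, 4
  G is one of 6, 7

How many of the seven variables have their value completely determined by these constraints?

3

E and G between them cover only {6, 7} — a naked pair. Remove those values from A, C, D.
C's domain is down to {3}, so C = 3. Eliminate 3 elsewhere: B, D.
D's domain is down to {5}, so D = 5. Strike 5 from A, B.
B's domain is down to {2}, so B = 2. So F can't be 2.
Determined: B=2, C=3, D=5. The other variables each still have more than one consistent value. That makes 3.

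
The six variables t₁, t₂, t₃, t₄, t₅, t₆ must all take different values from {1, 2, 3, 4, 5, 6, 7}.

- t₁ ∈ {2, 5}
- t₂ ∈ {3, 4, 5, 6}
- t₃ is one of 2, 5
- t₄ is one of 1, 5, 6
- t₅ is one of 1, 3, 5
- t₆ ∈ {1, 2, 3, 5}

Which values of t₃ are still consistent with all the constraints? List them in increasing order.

The 6 variables together cover exactly {1, 2, 3, 4, 5, 6} — 6 values for 6 variables — and 4 appears only in t₂'s list, so t₂ = 4.
The 5 still-open variables draw from only 5 values {1, 2, 3, 5, 6}, so each is used; only t₄ can be 6, hence t₄ = 6.
The 2 variables t₁ and t₃ are confined to {2, 5}, which locks those values in; drop them from t₅, t₆.
No further eliminations apply; t₃ can still be any of 2, 5.

2, 5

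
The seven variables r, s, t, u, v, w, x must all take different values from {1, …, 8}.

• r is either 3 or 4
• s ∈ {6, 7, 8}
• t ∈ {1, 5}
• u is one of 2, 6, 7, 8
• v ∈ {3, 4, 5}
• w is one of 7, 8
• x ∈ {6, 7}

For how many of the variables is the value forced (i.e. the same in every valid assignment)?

s, w, x share exactly the 3 values {6, 7, 8}; by pigeonhole those values go to them, so strike 6, 7, 8 from u.
u's domain is down to {2}, so u = 2.
Determined: u=2. The other variables each still have more than one consistent value. That makes 1.

1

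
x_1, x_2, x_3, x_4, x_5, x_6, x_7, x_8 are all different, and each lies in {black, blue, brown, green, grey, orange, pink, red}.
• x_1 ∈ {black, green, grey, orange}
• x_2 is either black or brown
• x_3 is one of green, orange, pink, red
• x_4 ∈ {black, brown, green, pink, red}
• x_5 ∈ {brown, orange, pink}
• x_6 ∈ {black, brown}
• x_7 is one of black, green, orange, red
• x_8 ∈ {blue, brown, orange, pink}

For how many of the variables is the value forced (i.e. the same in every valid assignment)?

Among the 8 variables, blue fits only x_8 (and all 8 values in {black, blue, brown, green, grey, orange, pink, red} must be used), so x_8 = blue.
The 7 still-open variables together cover exactly {black, brown, green, grey, orange, pink, red} — 7 values for 7 variables — and grey appears only in x_1's list, so x_1 = grey.
x_2 and x_6 share exactly the 2 values {black, brown}; by pigeonhole those values go to them, so strike black, brown from x_4, x_5, x_7.
Determined: x_1=grey, x_8=blue. The other variables each still have more than one consistent value. That makes 2.

2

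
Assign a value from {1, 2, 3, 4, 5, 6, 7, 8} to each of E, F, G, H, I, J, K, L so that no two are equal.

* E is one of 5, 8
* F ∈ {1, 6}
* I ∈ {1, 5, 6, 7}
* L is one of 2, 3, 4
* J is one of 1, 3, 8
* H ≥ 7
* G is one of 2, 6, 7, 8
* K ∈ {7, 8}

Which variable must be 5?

The 8 variables draw from only 8 values {1, 2, 3, 4, 5, 6, 7, 8}, so each is used; only L can be 4, hence L = 4.
The 7 still-open variables draw from only 7 values {1, 2, 3, 5, 6, 7, 8}, so each is used; only G can be 2, hence G = 2.
The 6 still-open variables draw from only 6 values {1, 3, 5, 6, 7, 8}, so each is used; only J can be 3, hence J = 3.
H and K share exactly the 2 values {7, 8}; by pigeonhole those values go to them, so strike 7, 8 from E, I.
So 5 goes to E.

E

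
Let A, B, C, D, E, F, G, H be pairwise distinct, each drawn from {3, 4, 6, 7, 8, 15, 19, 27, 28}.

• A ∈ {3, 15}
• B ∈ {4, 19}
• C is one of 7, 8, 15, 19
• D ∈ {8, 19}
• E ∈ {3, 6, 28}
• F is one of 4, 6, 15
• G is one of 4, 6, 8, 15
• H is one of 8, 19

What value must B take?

Among the 8 variables, 7 fits only C (and all 8 values in {3, 4, 6, 7, 8, 15, 19, 28} must be used), so C = 7.
Among the 7 still-open variables, 28 fits only E (and all 7 values in {3, 4, 6, 8, 15, 19, 28} must be used), so E = 28.
The 6 still-open variables draw from only 6 values {3, 4, 6, 8, 15, 19}, so each is used; only A can be 3, hence A = 3.
D and H share exactly the 2 values {8, 19}; by pigeonhole those values go to them, so strike 8, 19 from B, G.
So B = 4.

4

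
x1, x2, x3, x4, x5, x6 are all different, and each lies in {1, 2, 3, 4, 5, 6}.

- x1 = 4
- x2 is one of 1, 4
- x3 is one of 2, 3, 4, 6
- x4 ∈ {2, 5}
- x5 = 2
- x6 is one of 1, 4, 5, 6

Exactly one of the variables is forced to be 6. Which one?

x1 has just one choice, so x1 = 4. Remove 4 from x2, x3, x6.
x2's domain is down to {1}, so x2 = 1. Strike 1 from x6.
x5 must be 2 (only option left). Remove 2 from x3, x4.
x4 must be 5 (only option left). Remove 5 from x6.
So 6 goes to x6.

x6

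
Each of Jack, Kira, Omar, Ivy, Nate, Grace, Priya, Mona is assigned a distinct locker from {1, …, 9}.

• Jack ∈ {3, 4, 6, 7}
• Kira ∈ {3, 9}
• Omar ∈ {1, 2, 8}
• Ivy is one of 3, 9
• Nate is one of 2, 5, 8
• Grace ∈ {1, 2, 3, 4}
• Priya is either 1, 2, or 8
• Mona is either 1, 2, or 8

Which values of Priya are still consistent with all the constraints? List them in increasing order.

1, 2, 8

Kira and Ivy between them cover only {3, 9} — a naked pair. Remove those values from Jack, Grace.
Omar, Priya, Mona share exactly the 3 values {1, 2, 8}; by pigeonhole those values go to them, so strike 1, 2, 8 from Nate, Grace.
That leaves Nate = 5.
Grace has just one choice, so Grace = 4. So Jack can't be 4.
No further eliminations apply; Priya can still be any of 1, 2, 8.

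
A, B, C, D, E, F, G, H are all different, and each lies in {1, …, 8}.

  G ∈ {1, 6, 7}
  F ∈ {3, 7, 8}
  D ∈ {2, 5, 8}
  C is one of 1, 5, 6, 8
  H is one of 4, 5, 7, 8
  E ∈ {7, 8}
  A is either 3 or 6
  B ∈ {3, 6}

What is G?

The 8 variables together cover exactly {1, 2, 3, 4, 5, 6, 7, 8} — 8 values for 8 variables — and 2 appears only in D's list, so D = 2.
The 7 still-open variables draw from only 7 values {1, 3, 4, 5, 6, 7, 8}, so each is used; only H can be 4, hence H = 4.
The 6 still-open variables draw from only 6 values {1, 3, 5, 6, 7, 8}, so each is used; only C can be 5, hence C = 5.
Among the 5 still-open variables, 1 fits only G (and all 5 values in {1, 3, 6, 7, 8} must be used), so G = 1.

1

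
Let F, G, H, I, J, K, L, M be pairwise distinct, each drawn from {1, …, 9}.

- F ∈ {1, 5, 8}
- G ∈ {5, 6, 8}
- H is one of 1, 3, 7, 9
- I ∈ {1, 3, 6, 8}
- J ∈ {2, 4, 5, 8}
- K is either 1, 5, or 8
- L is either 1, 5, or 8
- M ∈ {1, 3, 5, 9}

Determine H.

F, K, L between them cover only {1, 5, 8} — a naked triple. Remove those values from G, H, I, J, M.
G must be 6 (only option left). So I can't be 6.
I has just one choice, so I = 3. Remove 3 from H, M.
M's domain is down to {9}, so M = 9. Eliminate 9 elsewhere: H.
So H = 7.

7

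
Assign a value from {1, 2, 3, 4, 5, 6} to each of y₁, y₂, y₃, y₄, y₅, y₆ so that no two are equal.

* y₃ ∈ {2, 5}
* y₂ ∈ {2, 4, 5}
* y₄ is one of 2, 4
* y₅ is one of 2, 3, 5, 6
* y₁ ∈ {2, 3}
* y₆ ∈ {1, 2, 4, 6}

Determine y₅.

The 6 variables together cover exactly {1, 2, 3, 4, 5, 6} — 6 values for 6 variables — and 1 appears only in y₆'s list, so y₆ = 1.
The 5 still-open variables together cover exactly {2, 3, 4, 5, 6} — 5 values for 5 variables — and 6 appears only in y₅'s list, so y₅ = 6.

6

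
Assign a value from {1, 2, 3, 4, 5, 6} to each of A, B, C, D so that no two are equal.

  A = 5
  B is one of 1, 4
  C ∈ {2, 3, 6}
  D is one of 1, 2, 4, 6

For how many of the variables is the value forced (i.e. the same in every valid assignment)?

1

A must be 5 (only option left).
Determined: A=5. The other variables each still have more than one consistent value. That makes 1.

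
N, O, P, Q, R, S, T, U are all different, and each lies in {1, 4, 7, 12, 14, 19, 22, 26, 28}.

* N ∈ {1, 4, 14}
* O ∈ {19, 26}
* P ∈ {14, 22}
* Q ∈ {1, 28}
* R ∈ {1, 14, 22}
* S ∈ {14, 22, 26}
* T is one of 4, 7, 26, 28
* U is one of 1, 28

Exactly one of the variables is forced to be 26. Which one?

S

Among the 8 variables, 7 fits only T (and all 8 values in {1, 4, 7, 14, 19, 22, 26, 28} must be used), so T = 7.
The 7 still-open variables together cover exactly {1, 4, 14, 19, 22, 26, 28} — 7 values for 7 variables — and 4 appears only in N's list, so N = 4.
Among the 6 still-open variables, 19 fits only O (and all 6 values in {1, 14, 19, 22, 26, 28} must be used), so O = 19.
The 5 still-open variables draw from only 5 values {1, 14, 22, 26, 28}, so each is used; only S can be 26, hence S = 26.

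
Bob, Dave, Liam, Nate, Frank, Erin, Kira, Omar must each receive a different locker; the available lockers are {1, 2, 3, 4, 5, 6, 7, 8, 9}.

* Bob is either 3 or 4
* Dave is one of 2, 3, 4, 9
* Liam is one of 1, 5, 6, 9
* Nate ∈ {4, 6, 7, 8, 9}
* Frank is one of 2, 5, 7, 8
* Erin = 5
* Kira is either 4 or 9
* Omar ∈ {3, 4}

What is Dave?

Erin must be 5 (only option left). Remove 5 from Liam, Frank.
The 2 variables Bob and Omar are confined to {3, 4}, which locks those values in; drop them from Dave, Nate, Kira.
Kira must be 9 (only option left). Remove 9 from Dave, Liam, Nate.
So Dave = 2.

2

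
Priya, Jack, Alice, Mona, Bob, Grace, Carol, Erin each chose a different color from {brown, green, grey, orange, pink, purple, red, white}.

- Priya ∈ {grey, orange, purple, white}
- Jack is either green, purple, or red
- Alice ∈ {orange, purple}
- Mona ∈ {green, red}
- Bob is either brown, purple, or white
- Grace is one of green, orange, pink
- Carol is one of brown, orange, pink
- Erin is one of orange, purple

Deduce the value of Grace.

The 8 variables together cover exactly {brown, green, grey, orange, pink, purple, red, white} — 8 values for 8 variables — and grey appears only in Priya's list, so Priya = grey.
The 7 still-open variables together cover exactly {brown, green, orange, pink, purple, red, white} — 7 values for 7 variables — and white appears only in Bob's list, so Bob = white.
The 6 still-open variables together cover exactly {brown, green, orange, pink, purple, red} — 6 values for 6 variables — and brown appears only in Carol's list, so Carol = brown.
The 5 still-open variables draw from only 5 values {green, orange, pink, purple, red}, so each is used; only Grace can be pink, hence Grace = pink.

pink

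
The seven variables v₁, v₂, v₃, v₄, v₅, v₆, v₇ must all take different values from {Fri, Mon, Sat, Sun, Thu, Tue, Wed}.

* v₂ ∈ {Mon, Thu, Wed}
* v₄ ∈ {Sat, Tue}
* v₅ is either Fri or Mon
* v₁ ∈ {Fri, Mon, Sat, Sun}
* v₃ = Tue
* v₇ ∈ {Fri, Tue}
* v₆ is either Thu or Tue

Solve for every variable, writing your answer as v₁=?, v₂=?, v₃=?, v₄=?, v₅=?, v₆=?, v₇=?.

v₁=Sun, v₂=Wed, v₃=Tue, v₄=Sat, v₅=Mon, v₆=Thu, v₇=Fri

v₃ has just one choice, so v₃ = Tue. Strike Tue from v₄, v₆, v₇.
v₄ must be Sat (only option left). So v₁ can't be Sat.
v₆ must be Thu (only option left). Remove Thu from v₂.
v₇'s domain is down to {Fri}, so v₇ = Fri. Eliminate Fri elsewhere: v₁, v₅.
That leaves v₅ = Mon. So v₁, v₂ can't be Mon.
v₁ must be Sun (only option left).
That leaves v₂ = Wed.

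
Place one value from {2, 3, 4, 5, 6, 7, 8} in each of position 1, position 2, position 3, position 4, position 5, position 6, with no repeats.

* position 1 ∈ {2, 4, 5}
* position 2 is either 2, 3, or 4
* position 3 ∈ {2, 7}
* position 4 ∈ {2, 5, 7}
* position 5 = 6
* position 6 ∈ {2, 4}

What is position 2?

3

position 5's domain is down to {6}, so position 5 = 6.
The 5 still-open variables draw from only 5 values {2, 3, 4, 5, 7}, so each is used; only position 2 can be 3, hence position 2 = 3.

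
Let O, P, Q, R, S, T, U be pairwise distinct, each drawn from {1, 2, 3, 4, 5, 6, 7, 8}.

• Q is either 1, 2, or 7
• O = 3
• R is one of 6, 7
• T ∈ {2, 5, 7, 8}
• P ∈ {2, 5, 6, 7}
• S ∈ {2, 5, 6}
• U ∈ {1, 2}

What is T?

O must be 3 (only option left).
Among the 6 still-open variables, 8 fits only T (and all 6 values in {1, 2, 5, 6, 7, 8} must be used), so T = 8.

8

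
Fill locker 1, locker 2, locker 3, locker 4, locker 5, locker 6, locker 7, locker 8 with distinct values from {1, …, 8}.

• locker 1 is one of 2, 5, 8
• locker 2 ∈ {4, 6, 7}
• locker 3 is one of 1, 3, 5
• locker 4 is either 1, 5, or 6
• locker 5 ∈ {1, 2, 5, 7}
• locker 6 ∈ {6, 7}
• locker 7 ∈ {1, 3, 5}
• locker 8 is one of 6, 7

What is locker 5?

2

Among the 8 variables, 4 fits only locker 2 (and all 8 values in {1, 2, 3, 4, 5, 6, 7, 8} must be used), so locker 2 = 4.
Among the 7 still-open variables, 8 fits only locker 1 (and all 7 values in {1, 2, 3, 5, 6, 7, 8} must be used), so locker 1 = 8.
Among the 6 still-open variables, 2 fits only locker 5 (and all 6 values in {1, 2, 3, 5, 6, 7} must be used), so locker 5 = 2.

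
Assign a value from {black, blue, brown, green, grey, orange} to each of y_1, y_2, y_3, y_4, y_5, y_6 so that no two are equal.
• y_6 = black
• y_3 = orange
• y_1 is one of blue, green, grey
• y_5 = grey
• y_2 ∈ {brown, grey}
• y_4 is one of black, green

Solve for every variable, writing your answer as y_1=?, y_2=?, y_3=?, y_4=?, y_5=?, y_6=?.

y_1=blue, y_2=brown, y_3=orange, y_4=green, y_5=grey, y_6=black

y_3 has just one choice, so y_3 = orange.
y_5's domain is down to {grey}, so y_5 = grey. Eliminate grey elsewhere: y_1, y_2.
y_6 must be black (only option left). Eliminate black elsewhere: y_4.
y_2's domain is down to {brown}, so y_2 = brown.
y_4 must be green (only option left). Remove green from y_1.
y_1 has just one choice, so y_1 = blue.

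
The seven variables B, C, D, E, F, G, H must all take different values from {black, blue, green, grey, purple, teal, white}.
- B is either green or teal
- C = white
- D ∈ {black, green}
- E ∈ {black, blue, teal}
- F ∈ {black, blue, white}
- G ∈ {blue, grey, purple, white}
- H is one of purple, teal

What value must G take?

C has just one choice, so C = white. So F, G can't be white.
Among the 6 still-open variables, grey fits only G (and all 6 values in {black, blue, green, grey, purple, teal} must be used), so G = grey.

grey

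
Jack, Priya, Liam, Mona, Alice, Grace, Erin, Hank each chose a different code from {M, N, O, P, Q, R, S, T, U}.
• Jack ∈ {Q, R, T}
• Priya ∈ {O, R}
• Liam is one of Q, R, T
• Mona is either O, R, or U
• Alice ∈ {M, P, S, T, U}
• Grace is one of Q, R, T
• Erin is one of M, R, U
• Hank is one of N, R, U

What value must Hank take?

The 3 variables Jack, Liam, Grace are confined to {Q, R, T}, which locks those values in; drop them from Priya, Mona, Alice, Erin, Hank.
Priya must be O (only option left). Eliminate O elsewhere: Mona.
Mona has just one choice, so Mona = U. Strike U from Alice, Erin, Hank.
So Hank = N.

N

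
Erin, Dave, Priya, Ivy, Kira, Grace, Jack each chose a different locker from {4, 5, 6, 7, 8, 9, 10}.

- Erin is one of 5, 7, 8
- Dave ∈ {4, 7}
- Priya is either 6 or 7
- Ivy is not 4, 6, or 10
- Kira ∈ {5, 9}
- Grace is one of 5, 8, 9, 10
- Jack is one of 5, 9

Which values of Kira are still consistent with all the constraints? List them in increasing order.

The 7 variables draw from only 7 values {4, 5, 6, 7, 8, 9, 10}, so each is used; only Dave can be 4, hence Dave = 4.
The 6 still-open variables together cover exactly {5, 6, 7, 8, 9, 10} — 6 values for 6 variables — and 6 appears only in Priya's list, so Priya = 6.
The 5 still-open variables together cover exactly {5, 7, 8, 9, 10} — 5 values for 5 variables — and 10 appears only in Grace's list, so Grace = 10.
Kira and Jack share exactly the 2 values {5, 9}; by pigeonhole those values go to them, so strike 5, 9 from Erin, Ivy.
No further eliminations apply; Kira can still be any of 5, 9.

5, 9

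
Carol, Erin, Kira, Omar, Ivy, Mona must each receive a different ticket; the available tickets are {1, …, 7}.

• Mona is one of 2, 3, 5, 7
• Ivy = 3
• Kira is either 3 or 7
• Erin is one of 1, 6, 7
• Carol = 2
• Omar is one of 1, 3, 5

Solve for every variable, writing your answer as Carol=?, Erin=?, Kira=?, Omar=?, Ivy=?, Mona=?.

Carol has just one choice, so Carol = 2. So Mona can't be 2.
Ivy has just one choice, so Ivy = 3. Strike 3 from Kira, Omar, Mona.
That leaves Kira = 7. Eliminate 7 elsewhere: Erin, Mona.
Mona has just one choice, so Mona = 5. Eliminate 5 elsewhere: Omar.
Omar's domain is down to {1}, so Omar = 1. So Erin can't be 1.
Erin must be 6 (only option left).

Carol=2, Erin=6, Kira=7, Omar=1, Ivy=3, Mona=5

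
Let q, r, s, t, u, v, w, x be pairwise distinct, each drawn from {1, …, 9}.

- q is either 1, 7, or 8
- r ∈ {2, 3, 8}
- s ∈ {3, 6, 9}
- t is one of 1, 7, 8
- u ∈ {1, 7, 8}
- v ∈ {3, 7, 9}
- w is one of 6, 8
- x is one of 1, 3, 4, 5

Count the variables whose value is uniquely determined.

2

q, t, u share exactly the 3 values {1, 7, 8}; by pigeonhole those values go to them, so strike 1, 7, 8 from r, v, w, x.
w's domain is down to {6}, so w = 6. So s can't be 6.
s and v share exactly the 2 values {3, 9}; by pigeonhole those values go to them, so strike 3, 9 from r, x.
r's domain is down to {2}, so r = 2.
Determined: r=2, w=6. The other variables each still have more than one consistent value. That makes 2.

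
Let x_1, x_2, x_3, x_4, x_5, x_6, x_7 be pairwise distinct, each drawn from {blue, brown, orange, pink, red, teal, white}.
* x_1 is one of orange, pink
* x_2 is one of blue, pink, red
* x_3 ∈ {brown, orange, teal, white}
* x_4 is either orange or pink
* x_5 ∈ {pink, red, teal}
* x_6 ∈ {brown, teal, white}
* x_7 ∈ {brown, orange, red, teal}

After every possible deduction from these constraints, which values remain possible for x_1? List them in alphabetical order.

The 7 variables draw from only 7 values {blue, brown, orange, pink, red, teal, white}, so each is used; only x_2 can be blue, hence x_2 = blue.
x_1 and x_4 share exactly the 2 values {orange, pink}; by pigeonhole those values go to them, so strike orange, pink from x_3, x_5, x_7.
No further eliminations apply; x_1 can still be any of orange, pink.

orange, pink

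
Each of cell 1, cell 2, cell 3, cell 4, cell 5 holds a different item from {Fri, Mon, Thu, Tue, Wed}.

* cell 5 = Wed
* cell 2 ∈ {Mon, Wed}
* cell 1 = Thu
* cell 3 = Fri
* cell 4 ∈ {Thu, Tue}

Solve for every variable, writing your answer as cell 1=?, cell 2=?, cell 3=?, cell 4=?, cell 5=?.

cell 1=Thu, cell 2=Mon, cell 3=Fri, cell 4=Tue, cell 5=Wed

cell 1 has just one choice, so cell 1 = Thu. Strike Thu from cell 4.
cell 3's domain is down to {Fri}, so cell 3 = Fri.
cell 4's domain is down to {Tue}, so cell 4 = Tue.
cell 5 must be Wed (only option left). Remove Wed from cell 2.
cell 2 has just one choice, so cell 2 = Mon.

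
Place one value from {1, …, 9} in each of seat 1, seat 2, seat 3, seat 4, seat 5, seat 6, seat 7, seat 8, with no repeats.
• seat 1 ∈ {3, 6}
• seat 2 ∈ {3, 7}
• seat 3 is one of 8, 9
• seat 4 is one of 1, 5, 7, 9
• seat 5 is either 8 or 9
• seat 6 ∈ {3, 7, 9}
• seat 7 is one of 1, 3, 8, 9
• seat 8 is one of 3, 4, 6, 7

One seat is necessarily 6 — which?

The 8 variables together cover exactly {1, 3, 4, 5, 6, 7, 8, 9} — 8 values for 8 variables — and 4 appears only in seat 8's list, so seat 8 = 4.
The 7 still-open variables together cover exactly {1, 3, 5, 6, 7, 8, 9} — 7 values for 7 variables — and 5 appears only in seat 4's list, so seat 4 = 5.
Among the 6 still-open variables, 1 fits only seat 7 (and all 6 values in {1, 3, 6, 7, 8, 9} must be used), so seat 7 = 1.
The 5 still-open variables together cover exactly {3, 6, 7, 8, 9} — 5 values for 5 variables — and 6 appears only in seat 1's list, so seat 1 = 6.

seat 1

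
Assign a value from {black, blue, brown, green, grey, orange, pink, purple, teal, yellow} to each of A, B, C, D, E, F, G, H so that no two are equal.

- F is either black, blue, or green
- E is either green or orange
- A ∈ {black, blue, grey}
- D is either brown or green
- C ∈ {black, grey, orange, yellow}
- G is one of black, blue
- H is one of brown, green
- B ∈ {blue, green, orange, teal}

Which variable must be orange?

The 8 variables together cover exactly {black, blue, brown, green, grey, orange, teal, yellow} — 8 values for 8 variables — and teal appears only in B's list, so B = teal.
The 7 still-open variables draw from only 7 values {black, blue, brown, green, grey, orange, yellow}, so each is used; only C can be yellow, hence C = yellow.
Among the 6 still-open variables, grey fits only A (and all 6 values in {black, blue, brown, green, grey, orange} must be used), so A = grey.
The 5 still-open variables together cover exactly {black, blue, brown, green, orange} — 5 values for 5 variables — and orange appears only in E's list, so E = orange.

E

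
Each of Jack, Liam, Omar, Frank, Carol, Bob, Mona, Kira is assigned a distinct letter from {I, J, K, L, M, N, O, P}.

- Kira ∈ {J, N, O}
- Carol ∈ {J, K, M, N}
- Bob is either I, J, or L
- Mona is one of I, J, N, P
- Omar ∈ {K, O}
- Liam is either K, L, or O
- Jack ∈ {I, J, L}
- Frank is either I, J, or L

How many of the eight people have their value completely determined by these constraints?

3

The 8 variables together cover exactly {I, J, K, L, M, N, O, P} — 8 values for 8 variables — and M appears only in Carol's list, so Carol = M.
The 7 still-open variables draw from only 7 values {I, J, K, L, N, O, P}, so each is used; only Mona can be P, hence Mona = P.
The 6 still-open variables draw from only 6 values {I, J, K, L, N, O}, so each is used; only Kira can be N, hence Kira = N.
Jack, Frank, Bob between them cover only {I, J, L} — a naked triple. Remove those values from Liam.
Determined: Carol=M, Mona=P, Kira=N. The other people each still have more than one consistent value. That makes 3.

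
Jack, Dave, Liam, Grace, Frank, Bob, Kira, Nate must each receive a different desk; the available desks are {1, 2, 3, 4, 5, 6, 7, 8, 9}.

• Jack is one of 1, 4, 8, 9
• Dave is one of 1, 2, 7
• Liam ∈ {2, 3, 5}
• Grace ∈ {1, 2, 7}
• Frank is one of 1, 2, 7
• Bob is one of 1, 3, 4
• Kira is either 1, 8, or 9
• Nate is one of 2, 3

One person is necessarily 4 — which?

Bob

The 8 variables draw from only 8 values {1, 2, 3, 4, 5, 7, 8, 9}, so each is used; only Liam can be 5, hence Liam = 5.
Dave, Grace, Frank between them cover only {1, 2, 7} — a naked triple. Remove those values from Jack, Bob, Kira, Nate.
That leaves Nate = 3. Strike 3 from Bob.
So 4 goes to Bob.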